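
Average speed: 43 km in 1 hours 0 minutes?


Distance: 43 km
Time: 1 hours
Speed = 43 / 1 = 43.0 km/h

43.0 km/h


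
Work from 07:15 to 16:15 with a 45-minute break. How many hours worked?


8h 15m (495 minutes)

Total time = (16×60+15) - (7×60+15)
= 975 - 435 = 540 min
Minus break: 540 - 45 = 495 min
= 8h 15m


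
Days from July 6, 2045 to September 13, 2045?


From July 6, 2045 to September 13, 2045
Rest of July 2045: 31 - 6 = 25
Full months: August 31
Days into September 2045: 13
Total = 25 + 31 + 13 = 69 days

69 days


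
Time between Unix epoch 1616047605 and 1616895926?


Difference = 1616895926 - 1616047605 = 848321 seconds
In hours: 848321 / 3600 ≈ 235.6
In days: 848321 / 86400 ≈ 9.82

848321 seconds (235.6 hours / 9.82 days)


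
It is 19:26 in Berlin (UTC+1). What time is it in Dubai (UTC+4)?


Time difference = UTC+4 - UTC+1 = +3 hours
New hour = (19 + 3) mod 24
= 22 mod 24 = 22
Minutes unchanged → 22:26

22:26


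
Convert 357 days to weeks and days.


Weeks: 357 ÷ 7 = 51 remainder 0

51 weeks 0 days


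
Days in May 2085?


Month: May (month 5)
May has 31 days

31 days


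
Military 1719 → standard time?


Hour: 17
17 - 12 = 5 → PM

5:19 PM


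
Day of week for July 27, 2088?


Zeller's congruence:
q=27, m=7, k=88, j=20
h = (27 + ⌊13×8/5⌋ + 88 + ⌊88/4⌋ + ⌊20/4⌋ - 2×20) mod 7
= (27 + 20 + 88 + 22 + 5 - 40) mod 7
= 122 mod 7 = 3
h=3 → Tuesday

Tuesday


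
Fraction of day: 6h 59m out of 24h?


0.2910 (29.10%)

Total minutes: 6×60 + 59 = 419
Day = 24×60 = 1440 minutes
Fraction = 419/1440 ≈ 0.2910
As a percentage: 419/1440 × 100 ≈ 29.10%


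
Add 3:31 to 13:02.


16:33

Start: 782 minutes from midnight
Add: 211 minutes
Total: 993 minutes
Hours: 993 ÷ 60 = 16 remainder 33


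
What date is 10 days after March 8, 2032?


March 18, 2032

Start: March 8, 2032
Add 10 days
March 8 + 10 = March 18, 2032


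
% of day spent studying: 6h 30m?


27.1%

Time: 390 minutes
Day: 1440 minutes
Percentage = (390/1440) × 100 ≈ 27.1%


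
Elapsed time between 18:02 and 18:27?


0h 25m

End time in minutes: 18×60 + 27 = 1107
Start time in minutes: 18×60 + 2 = 1082
Difference = 1107 - 1082 = 25 minutes
= 0 hours 25 minutes


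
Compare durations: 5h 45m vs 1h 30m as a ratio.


23:6 (3.83)

Duration 1: 345 minutes
Duration 2: 90 minutes
Ratio = 345:90
GCD = 15
Simplified = 23:6
As a decimal: 23/6 ≈ 3.83


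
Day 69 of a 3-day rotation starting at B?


Shift A

Shifts: A, B, C
Start: B (index 1)
Day 69: (1 + 69 - 1) mod 3
= 69 mod 3
= 0
Index 0 → shift A


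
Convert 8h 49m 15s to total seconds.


31755 seconds

Hours: 8 × 3600 = 28800
Minutes: 49 × 60 = 2940
Seconds: 15
Total = 28800 + 2940 + 15 = 31755


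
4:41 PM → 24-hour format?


16:41

Input: 4:41 PM
PM: 4 + 12 = 16


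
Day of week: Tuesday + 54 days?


Sunday

Start: Tuesday (index 1)
(1 + 54) mod 7
= 55 mod 7
= 6
Index 6 → Sunday


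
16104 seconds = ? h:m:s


4h 28m 24s

Hours: 16104 ÷ 3600 = 4 remainder 1704
Minutes: 1704 ÷ 60 = 28 remainder 24
Seconds: 24


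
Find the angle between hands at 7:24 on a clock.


78.0°

Hour hand = 7×30 + 24×0.5 = 222.0°
Minute hand = 24×6 = 144°
Difference = |222.0 - 144| = 78.0°


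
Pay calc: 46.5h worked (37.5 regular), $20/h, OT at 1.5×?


Regular: 37.5h × $20 = $750.00
Overtime: 46.5 - 37.5 = 9.0h
OT pay: 9.0h × $20 × 1.5 = $270.00
Total = $750.00 + $270.00 = $1020.00

$1020.00


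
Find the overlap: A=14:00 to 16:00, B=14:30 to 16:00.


Meeting A: 840-960 (in minutes from midnight)
Meeting B: 870-960
Overlap start = max(840, 870) = 870
Overlap end = min(960, 960) = 960
Overlap = max(0, 960 - 870) = 90 min

90 minutes


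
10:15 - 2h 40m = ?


07:35

Start: 615 minutes from midnight
Subtract: 160 minutes
Remaining: 615 - 160 = 455
Hours: 7, Minutes: 35


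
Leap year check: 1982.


Rules: divisible by 4 AND (not by 100 OR by 400)
1982 ÷ 4 = 495 remainder 2 → not divisible by 4
Not divisible by 4 → not a leap year

No


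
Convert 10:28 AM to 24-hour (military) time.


Input: 10:28 AM
AM hour stays: 10

10:28


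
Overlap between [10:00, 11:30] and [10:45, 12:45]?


Meeting A: 600-690 (in minutes from midnight)
Meeting B: 645-765
Overlap start = max(600, 645) = 645
Overlap end = min(690, 765) = 690
Overlap = max(0, 690 - 645) = 45 min

45 minutes


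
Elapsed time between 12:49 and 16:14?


3h 25m

End time in minutes: 16×60 + 14 = 974
Start time in minutes: 12×60 + 49 = 769
Difference = 974 - 769 = 205 minutes
= 3 hours 25 minutes


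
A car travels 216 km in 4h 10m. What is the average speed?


Distance: 216 km
Time: 4h 10m = 250 min = 250/60 = 25/6 hours
Speed = 216 ÷ (25/6) = 216 × 6 / 25 = 1296/25 ≈ 51.8 km/h

51.8 km/h


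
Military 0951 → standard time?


9:51 AM

Hour: 9
9 < 12 → AM


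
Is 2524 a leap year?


Yes

Rules: divisible by 4 AND (not by 100 OR by 400)
2524 ÷ 4 = 631 exactly → divisible by 4
2524 ÷ 100 = 25 remainder 24 → not divisible by 100
Divisible by 4 but not by 100 → leap year


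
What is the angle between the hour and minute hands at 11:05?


57.5°

Hour hand = 11×30 + 5×0.5 = 332.5°
Minute hand = 5×6 = 30°
Difference = |332.5 - 30| = 302.5°
Since > 180°: 360 - 302.5 = 57.5°


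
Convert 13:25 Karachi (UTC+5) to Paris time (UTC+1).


Time difference = UTC+1 - UTC+5 = -4 hours
New hour = (13 -4) mod 24
= 9 mod 24 = 9
Minutes unchanged → 09:25

09:25


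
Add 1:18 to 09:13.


10:31

Start: 553 minutes from midnight
Add: 78 minutes
Total: 631 minutes
Hours: 631 ÷ 60 = 10 remainder 31


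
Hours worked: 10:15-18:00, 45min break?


Total time = (18×60+0) - (10×60+15)
= 1080 - 615 = 465 min
Minus break: 465 - 45 = 420 min
= 7h 0m

7h 0m (420 minutes)


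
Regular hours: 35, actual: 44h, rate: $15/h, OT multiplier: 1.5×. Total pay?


Regular: 35h × $15 = $525.00
Overtime: 44 - 35 = 9h
OT pay: 9h × $15 × 1.5 = $202.50
Total = $525.00 + $202.50 = $727.50

$727.50


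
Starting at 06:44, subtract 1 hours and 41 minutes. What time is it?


Start: 404 minutes from midnight
Subtract: 101 minutes
Remaining: 404 - 101 = 303
Hours: 5, Minutes: 3

05:03


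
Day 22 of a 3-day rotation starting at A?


Shifts: A, B, C
Start: A (index 0)
Day 22: (0 + 22 - 1) mod 3
= 21 mod 3
= 0
Index 0 → shift A

Shift A


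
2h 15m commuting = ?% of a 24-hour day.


Time: 135 minutes
Day: 1440 minutes
Percentage = (135/1440) × 100 ≈ 9.4%

9.4%


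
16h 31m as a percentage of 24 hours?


0.6882 (68.82%)

Total minutes: 16×60 + 31 = 991
Day = 24×60 = 1440 minutes
Fraction = 991/1440 ≈ 0.6882
As a percentage: 991/1440 × 100 ≈ 68.82%


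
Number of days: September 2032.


Month: September (month 9)
September has 30 days

30 days


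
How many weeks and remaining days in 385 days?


55 weeks 0 days

Weeks: 385 ÷ 7 = 55 remainder 0


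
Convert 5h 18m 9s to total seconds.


19089 seconds

Hours: 5 × 3600 = 18000
Minutes: 18 × 60 = 1080
Seconds: 9
Total = 18000 + 1080 + 9 = 19089


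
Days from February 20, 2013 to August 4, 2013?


From February 20, 2013 to August 4, 2013
Rest of February 2013: 28 - 20 = 8
Full months: March 31, April 30, May 31, June 30, July 31
Days into August 2013: 4
Total = 8 + 31 + 30 + 31 + 30 + 31 + 4 = 165 days

165 days


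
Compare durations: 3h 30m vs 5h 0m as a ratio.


7:10 (0.70)

Duration 1: 210 minutes
Duration 2: 300 minutes
Ratio = 210:300
GCD = 30
Simplified = 7:10
As a decimal: 7/10 = 0.70


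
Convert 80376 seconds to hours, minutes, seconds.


22h 19m 36s

Hours: 80376 ÷ 3600 = 22 remainder 1176
Minutes: 1176 ÷ 60 = 19 remainder 36
Seconds: 36


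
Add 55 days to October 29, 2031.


Start: October 29, 2031
Add 55 days
October 29 → November 1: 31 - 29 + 1 = 3 days (55 - 3 = 52 left)
November 1 → December 1: 30 - 1 + 1 = 30 days (52 - 30 = 22 left)
December 1 + 22 = December 23, 2031

December 23, 2031


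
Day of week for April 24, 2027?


Zeller's congruence:
q=24, m=4, k=27, j=20
h = (24 + ⌊13×5/5⌋ + 27 + ⌊27/4⌋ + ⌊20/4⌋ - 2×20) mod 7
= (24 + 13 + 27 + 6 + 5 - 40) mod 7
= 35 mod 7 = 0
h=0 → Saturday

Saturday


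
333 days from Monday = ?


Start: Monday (index 0)
(0 + 333) mod 7
= 333 mod 7
= 4
Index 4 → Friday

Friday


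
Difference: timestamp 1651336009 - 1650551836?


Difference = 1651336009 - 1650551836 = 784173 seconds
In hours: 784173 / 3600 ≈ 217.8
In days: 784173 / 86400 ≈ 9.08

784173 seconds (217.8 hours / 9.08 days)


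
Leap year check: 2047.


Rules: divisible by 4 AND (not by 100 OR by 400)
2047 ÷ 4 = 511 remainder 3 → not divisible by 4
Not divisible by 4 → not a leap year

No


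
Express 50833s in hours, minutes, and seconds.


Hours: 50833 ÷ 3600 = 14 remainder 433
Minutes: 433 ÷ 60 = 7 remainder 13
Seconds: 13

14h 7m 13s


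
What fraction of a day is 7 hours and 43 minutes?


0.3215 (32.15%)

Total minutes: 7×60 + 43 = 463
Day = 24×60 = 1440 minutes
Fraction = 463/1440 ≈ 0.3215
As a percentage: 463/1440 × 100 ≈ 32.15%


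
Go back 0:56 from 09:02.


Start: 542 minutes from midnight
Subtract: 56 minutes
Remaining: 542 - 56 = 486
Hours: 8, Minutes: 6

08:06


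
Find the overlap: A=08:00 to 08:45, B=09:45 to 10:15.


0 minutes

Meeting A: 480-525 (in minutes from midnight)
Meeting B: 585-615
Overlap start = max(480, 585) = 585
Overlap end = min(525, 615) = 525
Overlap = max(0, 525 - 585) = 0 min


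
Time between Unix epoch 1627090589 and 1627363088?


272499 seconds (75.7 hours / 3.15 days)

Difference = 1627363088 - 1627090589 = 272499 seconds
In hours: 272499 / 3600 ≈ 75.7
In days: 272499 / 86400 ≈ 3.15


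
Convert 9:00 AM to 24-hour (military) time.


Input: 9:00 AM
AM hour stays: 9

09:00


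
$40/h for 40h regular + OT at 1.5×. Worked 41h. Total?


$1660.00

Regular: 40h × $40 = $1600.00
Overtime: 41 - 40 = 1h
OT pay: 1h × $40 × 1.5 = $60.00
Total = $1600.00 + $60.00 = $1660.00


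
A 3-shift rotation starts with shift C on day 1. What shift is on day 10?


Shift C

Shifts: A, B, C
Start: C (index 2)
Day 10: (2 + 10 - 1) mod 3
= 11 mod 3
= 2
Index 2 → shift C


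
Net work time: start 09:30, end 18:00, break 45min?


Total time = (18×60+0) - (9×60+30)
= 1080 - 570 = 510 min
Minus break: 510 - 45 = 465 min
= 7h 45m

7h 45m (465 minutes)


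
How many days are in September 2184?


30 days

Month: September (month 9)
September has 30 days


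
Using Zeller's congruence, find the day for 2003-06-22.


Sunday

Zeller's congruence:
q=22, m=6, k=3, j=20
h = (22 + ⌊13×7/5⌋ + 3 + ⌊3/4⌋ + ⌊20/4⌋ - 2×20) mod 7
= (22 + 18 + 3 + 0 + 5 - 40) mod 7
= 8 mod 7 = 1
h=1 → Sunday


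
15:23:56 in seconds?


55436 seconds

Hours: 15 × 3600 = 54000
Minutes: 23 × 60 = 1380
Seconds: 56
Total = 54000 + 1380 + 56 = 55436


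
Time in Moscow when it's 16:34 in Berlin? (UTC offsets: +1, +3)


Time difference = UTC+3 - UTC+1 = +2 hours
New hour = (16 + 2) mod 24
= 18 mod 24 = 18
Minutes unchanged → 18:34

18:34


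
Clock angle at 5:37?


53.5°

Hour hand = 5×30 + 37×0.5 = 168.5°
Minute hand = 37×6 = 222°
Difference = |168.5 - 222| = 53.5°


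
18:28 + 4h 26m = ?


Start: 1108 minutes from midnight
Add: 266 minutes
Total: 1374 minutes
Hours: 1374 ÷ 60 = 22 remainder 54

22:54


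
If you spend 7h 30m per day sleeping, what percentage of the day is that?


Time: 450 minutes
Day: 1440 minutes
Percentage = (450/1440) × 100 ≈ 31.3%

31.3%


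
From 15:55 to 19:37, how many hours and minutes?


3h 42m

End time in minutes: 19×60 + 37 = 1177
Start time in minutes: 15×60 + 55 = 955
Difference = 1177 - 955 = 222 minutes
= 3 hours 42 minutes


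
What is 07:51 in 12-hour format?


7:51 AM

Hour: 7
7 < 12 → AM


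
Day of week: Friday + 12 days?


Start: Friday (index 4)
(4 + 12) mod 7
= 16 mod 7
= 2
Index 2 → Wednesday

Wednesday


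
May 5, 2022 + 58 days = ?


July 2, 2022

Start: May 5, 2022
Add 58 days
May 5 → June 1: 31 - 5 + 1 = 27 days (58 - 27 = 31 left)
June 1 → July 1: 30 - 1 + 1 = 30 days (31 - 30 = 1 left)
July 1 + 1 = July 2, 2022


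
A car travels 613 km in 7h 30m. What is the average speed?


81.7 km/h

Distance: 613 km
Time: 7h 30m = 450 min = 450/60 = 15/2 hours
Speed = 613 ÷ (15/2) = 613 × 2 / 15 = 1226/15 ≈ 81.7 km/h


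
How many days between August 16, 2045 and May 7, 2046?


264 days

From August 16, 2045 to May 7, 2046
Rest of August 2045: 31 - 16 = 15
Full months: September 30, October 31, November 30, December 31, January 31, February 2046 28, March 31, April 30
Days into May 2046: 7
Total = 15 + 30 + 31 + 30 + 31 + 31 + 28 + 31 + 30 + 7 = 264 days


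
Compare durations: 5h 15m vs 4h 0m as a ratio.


21:16 (1.31)

Duration 1: 315 minutes
Duration 2: 240 minutes
Ratio = 315:240
GCD = 15
Simplified = 21:16
As a decimal: 21/16 ≈ 1.31


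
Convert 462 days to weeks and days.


66 weeks 0 days

Weeks: 462 ÷ 7 = 66 remainder 0


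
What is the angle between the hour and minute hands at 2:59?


Hour hand = 2×30 + 59×0.5 = 89.5°
Minute hand = 59×6 = 354°
Difference = |89.5 - 354| = 264.5°
Since > 180°: 360 - 264.5 = 95.5°

95.5°


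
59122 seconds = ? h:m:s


16h 25m 22s

Hours: 59122 ÷ 3600 = 16 remainder 1522
Minutes: 1522 ÷ 60 = 25 remainder 22
Seconds: 22


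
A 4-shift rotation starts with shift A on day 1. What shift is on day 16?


Shifts: A, B, C, D
Start: A (index 0)
Day 16: (0 + 16 - 1) mod 4
= 15 mod 4
= 3
Index 3 → shift D

Shift D


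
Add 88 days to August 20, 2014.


November 16, 2014

Start: August 20, 2014
Add 88 days
August 20 → September 1: 31 - 20 + 1 = 12 days (88 - 12 = 76 left)
September 1 → October 1: 30 - 1 + 1 = 30 days (76 - 30 = 46 left)
October 1 → November 1: 31 - 1 + 1 = 31 days (46 - 31 = 15 left)
November 1 + 15 = November 16, 2014


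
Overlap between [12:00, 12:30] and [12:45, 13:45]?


Meeting A: 720-750 (in minutes from midnight)
Meeting B: 765-825
Overlap start = max(720, 765) = 765
Overlap end = min(750, 825) = 750
Overlap = max(0, 750 - 765) = 0 min

0 minutes


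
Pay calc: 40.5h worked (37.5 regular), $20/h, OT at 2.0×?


Regular: 37.5h × $20 = $750.00
Overtime: 40.5 - 37.5 = 3.0h
OT pay: 3.0h × $20 × 2.0 = $120.00
Total = $750.00 + $120.00 = $870.00

$870.00


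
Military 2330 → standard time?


Hour: 23
23 - 12 = 11 → PM

11:30 PM


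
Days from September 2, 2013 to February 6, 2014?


157 days

From September 2, 2013 to February 6, 2014
Rest of September 2013: 30 - 2 = 28
Full months: October 31, November 30, December 31, January 31
Days into February 2014: 6
Total = 28 + 31 + 30 + 31 + 31 + 6 = 157 days


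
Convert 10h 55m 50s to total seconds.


39350 seconds

Hours: 10 × 3600 = 36000
Minutes: 55 × 60 = 3300
Seconds: 50
Total = 36000 + 3300 + 50 = 39350


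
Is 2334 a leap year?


No

Rules: divisible by 4 AND (not by 100 OR by 400)
2334 ÷ 4 = 583 remainder 2 → not divisible by 4
Not divisible by 4 → not a leap year


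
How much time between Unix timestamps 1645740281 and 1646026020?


Difference = 1646026020 - 1645740281 = 285739 seconds
In hours: 285739 / 3600 ≈ 79.4
In days: 285739 / 86400 ≈ 3.31

285739 seconds (79.4 hours / 3.31 days)


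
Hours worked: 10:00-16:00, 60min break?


5h 0m (300 minutes)

Total time = (16×60+0) - (10×60+0)
= 960 - 600 = 360 min
Minus break: 360 - 60 = 300 min
= 5h 0m


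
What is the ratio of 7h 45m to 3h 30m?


Duration 1: 465 minutes
Duration 2: 210 minutes
Ratio = 465:210
GCD = 15
Simplified = 31:14
As a decimal: 31/14 ≈ 2.21

31:14 (2.21)


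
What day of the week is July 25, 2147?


Tuesday

Zeller's congruence:
q=25, m=7, k=47, j=21
h = (25 + ⌊13×8/5⌋ + 47 + ⌊47/4⌋ + ⌊21/4⌋ - 2×21) mod 7
= (25 + 20 + 47 + 11 + 5 - 42) mod 7
= 66 mod 7 = 3
h=3 → Tuesday


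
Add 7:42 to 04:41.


12:23

Start: 281 minutes from midnight
Add: 462 minutes
Total: 743 minutes
Hours: 743 ÷ 60 = 12 remainder 23


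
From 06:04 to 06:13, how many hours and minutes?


0h 9m

End time in minutes: 6×60 + 13 = 373
Start time in minutes: 6×60 + 4 = 364
Difference = 373 - 364 = 9 minutes
= 0 hours 9 minutes


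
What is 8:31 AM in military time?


08:31

Input: 8:31 AM
AM hour stays: 8


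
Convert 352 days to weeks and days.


Weeks: 352 ÷ 7 = 50 remainder 2

50 weeks 2 days


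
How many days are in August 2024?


31 days

Month: August (month 8)
August has 31 days


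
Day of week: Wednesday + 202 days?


Tuesday

Start: Wednesday (index 2)
(2 + 202) mod 7
= 204 mod 7
= 1
Index 1 → Tuesday


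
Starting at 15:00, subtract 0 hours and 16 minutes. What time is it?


Start: 900 minutes from midnight
Subtract: 16 minutes
Remaining: 900 - 16 = 884
Hours: 14, Minutes: 44

14:44


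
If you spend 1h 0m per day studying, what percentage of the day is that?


Time: 60 minutes
Day: 1440 minutes
Percentage = (60/1440) × 100 ≈ 4.2%

4.2%


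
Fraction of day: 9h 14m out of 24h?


Total minutes: 9×60 + 14 = 554
Day = 24×60 = 1440 minutes
Fraction = 554/1440 ≈ 0.3847
As a percentage: 554/1440 × 100 ≈ 38.47%

0.3847 (38.47%)


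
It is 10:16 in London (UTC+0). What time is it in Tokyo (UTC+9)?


Time difference = UTC+9 - UTC+0 = +9 hours
New hour = (10 + 9) mod 24
= 19 mod 24 = 19
Minutes unchanged → 19:16

19:16


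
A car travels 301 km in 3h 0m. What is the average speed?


Distance: 301 km
Time: 3 hours
Speed = 301 / 3 ≈ 100.3 km/h

100.3 km/h


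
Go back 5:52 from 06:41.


Start: 401 minutes from midnight
Subtract: 352 minutes
Remaining: 401 - 352 = 49
Hours: 0, Minutes: 49

00:49


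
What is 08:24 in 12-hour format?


Hour: 8
8 < 12 → AM

8:24 AM


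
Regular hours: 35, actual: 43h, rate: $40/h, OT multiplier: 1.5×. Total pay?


$1880.00

Regular: 35h × $40 = $1400.00
Overtime: 43 - 35 = 8h
OT pay: 8h × $40 × 1.5 = $480.00
Total = $1400.00 + $480.00 = $1880.00


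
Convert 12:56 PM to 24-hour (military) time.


Input: 12:56 PM
12 PM → 12 (noon)

12:56


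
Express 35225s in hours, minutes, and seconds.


Hours: 35225 ÷ 3600 = 9 remainder 2825
Minutes: 2825 ÷ 60 = 47 remainder 5
Seconds: 5

9h 47m 5s


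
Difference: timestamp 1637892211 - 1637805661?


Difference = 1637892211 - 1637805661 = 86550 seconds
In hours: 86550 / 3600 ≈ 24.0
In days: 86550 / 86400 ≈ 1.00

86550 seconds (24.0 hours / 1.00 days)


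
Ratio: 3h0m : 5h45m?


12:23 (0.52)

Duration 1: 180 minutes
Duration 2: 345 minutes
Ratio = 180:345
GCD = 15
Simplified = 12:23
As a decimal: 12/23 ≈ 0.52


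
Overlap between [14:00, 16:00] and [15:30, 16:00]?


Meeting A: 840-960 (in minutes from midnight)
Meeting B: 930-960
Overlap start = max(840, 930) = 930
Overlap end = min(960, 960) = 960
Overlap = max(0, 960 - 930) = 30 min

30 minutes


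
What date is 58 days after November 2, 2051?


Start: November 2, 2051
Add 58 days
November 2 → December 1: 30 - 2 + 1 = 29 days (58 - 29 = 29 left)
December 1 + 29 = December 30, 2051

December 30, 2051


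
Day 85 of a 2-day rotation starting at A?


Shift A

Shifts: A, B
Start: A (index 0)
Day 85: (0 + 85 - 1) mod 2
= 84 mod 2
= 0
Index 0 → shift A


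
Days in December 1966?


Month: December (month 12)
December has 31 days

31 days


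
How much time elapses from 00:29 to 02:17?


1h 48m

End time in minutes: 2×60 + 17 = 137
Start time in minutes: 0×60 + 29 = 29
Difference = 137 - 29 = 108 minutes
= 1 hours 48 minutes


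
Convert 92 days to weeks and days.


Weeks: 92 ÷ 7 = 13 remainder 1

13 weeks 1 days


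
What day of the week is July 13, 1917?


Zeller's congruence:
q=13, m=7, k=17, j=19
h = (13 + ⌊13×8/5⌋ + 17 + ⌊17/4⌋ + ⌊19/4⌋ - 2×19) mod 7
= (13 + 20 + 17 + 4 + 4 - 38) mod 7
= 20 mod 7 = 6
h=6 → Friday

Friday


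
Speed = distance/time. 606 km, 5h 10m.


Distance: 606 km
Time: 5h 10m = 310 min = 310/60 = 31/6 hours
Speed = 606 ÷ (31/6) = 606 × 6 / 31 = 3636/31 ≈ 117.3 km/h

117.3 km/h


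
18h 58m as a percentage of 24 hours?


0.7903 (79.03%)

Total minutes: 18×60 + 58 = 1138
Day = 24×60 = 1440 minutes
Fraction = 1138/1440 ≈ 0.7903
As a percentage: 1138/1440 × 100 ≈ 79.03%


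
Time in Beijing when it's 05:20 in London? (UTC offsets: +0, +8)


13:20

Time difference = UTC+8 - UTC+0 = +8 hours
New hour = (5 + 8) mod 24
= 13 mod 24 = 13
Minutes unchanged → 13:20


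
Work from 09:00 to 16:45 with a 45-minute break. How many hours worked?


7h 0m (420 minutes)

Total time = (16×60+45) - (9×60+0)
= 1005 - 540 = 465 min
Minus break: 465 - 45 = 420 min
= 7h 0m


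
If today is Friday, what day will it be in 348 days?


Wednesday

Start: Friday (index 4)
(4 + 348) mod 7
= 352 mod 7
= 2
Index 2 → Wednesday


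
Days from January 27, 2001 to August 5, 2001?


190 days

From January 27, 2001 to August 5, 2001
Rest of January 2001: 31 - 27 = 4
Full months: February 2001 28, March 31, April 30, May 31, June 30, July 31
Days into August 2001: 5
Total = 4 + 28 + 31 + 30 + 31 + 30 + 31 + 5 = 190 days


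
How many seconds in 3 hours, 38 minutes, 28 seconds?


Hours: 3 × 3600 = 10800
Minutes: 38 × 60 = 2280
Seconds: 28
Total = 10800 + 2280 + 28 = 13108

13108 seconds


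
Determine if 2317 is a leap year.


Rules: divisible by 4 AND (not by 100 OR by 400)
2317 ÷ 4 = 579 remainder 1 → not divisible by 4
Not divisible by 4 → not a leap year

No


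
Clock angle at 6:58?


Hour hand = 6×30 + 58×0.5 = 209.0°
Minute hand = 58×6 = 348°
Difference = |209.0 - 348| = 139.0°

139.0°


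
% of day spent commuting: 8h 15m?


34.4%

Time: 495 minutes
Day: 1440 minutes
Percentage = (495/1440) × 100 ≈ 34.4%


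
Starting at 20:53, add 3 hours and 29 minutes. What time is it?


00:22 (next day)

Start: 1253 minutes from midnight
Add: 209 minutes
Total: 1462 minutes
Hours: 1462 ÷ 60 = 24 remainder 22
24 ≥ 24 → 24 - 24 = 0 (next day)


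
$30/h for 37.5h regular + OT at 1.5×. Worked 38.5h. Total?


Regular: 37.5h × $30 = $1125.00
Overtime: 38.5 - 37.5 = 1.0h
OT pay: 1.0h × $30 × 1.5 = $45.00
Total = $1125.00 + $45.00 = $1170.00

$1170.00


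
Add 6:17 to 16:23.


Start: 983 minutes from midnight
Add: 377 minutes
Total: 1360 minutes
Hours: 1360 ÷ 60 = 22 remainder 40

22:40


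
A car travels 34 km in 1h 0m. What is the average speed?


Distance: 34 km
Time: 1 hours
Speed = 34 / 1 = 34.0 km/h

34.0 km/h


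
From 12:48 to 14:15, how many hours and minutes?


End time in minutes: 14×60 + 15 = 855
Start time in minutes: 12×60 + 48 = 768
Difference = 855 - 768 = 87 minutes
= 1 hours 27 minutes

1h 27m


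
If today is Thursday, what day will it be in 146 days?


Wednesday

Start: Thursday (index 3)
(3 + 146) mod 7
= 149 mod 7
= 2
Index 2 → Wednesday


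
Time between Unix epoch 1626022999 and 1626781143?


758144 seconds (210.6 hours / 8.77 days)

Difference = 1626781143 - 1626022999 = 758144 seconds
In hours: 758144 / 3600 ≈ 210.6
In days: 758144 / 86400 ≈ 8.77


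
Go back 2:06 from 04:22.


Start: 262 minutes from midnight
Subtract: 126 minutes
Remaining: 262 - 126 = 136
Hours: 2, Minutes: 16

02:16


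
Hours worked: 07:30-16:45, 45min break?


8h 30m (510 minutes)

Total time = (16×60+45) - (7×60+30)
= 1005 - 450 = 555 min
Minus break: 555 - 45 = 510 min
= 8h 30m


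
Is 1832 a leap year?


Rules: divisible by 4 AND (not by 100 OR by 400)
1832 ÷ 4 = 458 exactly → divisible by 4
1832 ÷ 100 = 18 remainder 32 → not divisible by 100
Divisible by 4 but not by 100 → leap year

Yes


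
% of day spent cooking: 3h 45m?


Time: 225 minutes
Day: 1440 minutes
Percentage = (225/1440) × 100 ≈ 15.6%

15.6%


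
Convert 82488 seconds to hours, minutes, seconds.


22h 54m 48s

Hours: 82488 ÷ 3600 = 22 remainder 3288
Minutes: 3288 ÷ 60 = 54 remainder 48
Seconds: 48


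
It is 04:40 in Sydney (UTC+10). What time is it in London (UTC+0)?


Time difference = UTC+0 - UTC+10 = -10 hours
New hour = (4 -10) mod 24
= -6 mod 24 = 18
Minutes unchanged → 18:40; -6 < 0 → previous day

18:40 (previous day)


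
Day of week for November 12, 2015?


Thursday

Zeller's congruence:
q=12, m=11, k=15, j=20
h = (12 + ⌊13×12/5⌋ + 15 + ⌊15/4⌋ + ⌊20/4⌋ - 2×20) mod 7
= (12 + 31 + 15 + 3 + 5 - 40) mod 7
= 26 mod 7 = 5
h=5 → Thursday


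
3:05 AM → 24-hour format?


03:05

Input: 3:05 AM
AM hour stays: 3


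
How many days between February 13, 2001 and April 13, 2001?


From February 13, 2001 to April 13, 2001
Rest of February 2001: 28 - 13 = 15
Full months: March 31
Days into April 2001: 13
Total = 15 + 31 + 13 = 59 days

59 days


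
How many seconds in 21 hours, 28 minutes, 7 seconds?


77287 seconds

Hours: 21 × 3600 = 75600
Minutes: 28 × 60 = 1680
Seconds: 7
Total = 75600 + 1680 + 7 = 77287


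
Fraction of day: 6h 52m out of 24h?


0.2861 (28.61%)

Total minutes: 6×60 + 52 = 412
Day = 24×60 = 1440 minutes
Fraction = 412/1440 ≈ 0.2861
As a percentage: 412/1440 × 100 ≈ 28.61%


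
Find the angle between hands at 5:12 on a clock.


Hour hand = 5×30 + 12×0.5 = 156.0°
Minute hand = 12×6 = 72°
Difference = |156.0 - 72| = 84.0°

84.0°


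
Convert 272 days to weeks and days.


38 weeks 6 days

Weeks: 272 ÷ 7 = 38 remainder 6


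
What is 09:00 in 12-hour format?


Hour: 9
9 < 12 → AM

9:00 AM


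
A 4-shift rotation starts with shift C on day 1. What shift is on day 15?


Shifts: A, B, C, D
Start: C (index 2)
Day 15: (2 + 15 - 1) mod 4
= 16 mod 4
= 0
Index 0 → shift A

Shift A


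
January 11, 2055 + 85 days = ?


Start: January 11, 2055
Add 85 days
January 11 → February 1: 31 - 11 + 1 = 21 days (85 - 21 = 64 left)
February 1 → March 1: 28 - 1 + 1 = 28 days (64 - 28 = 36 left)
March 1 → April 1: 31 - 1 + 1 = 31 days (36 - 31 = 5 left)
April 1 + 5 = April 6, 2055

April 6, 2055


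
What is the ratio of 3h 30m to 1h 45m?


2:1 (2.00)

Duration 1: 210 minutes
Duration 2: 105 minutes
Ratio = 210:105
GCD = 105
Simplified = 2:1
As a decimal: 2/1 = 2.00


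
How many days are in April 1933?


30 days

Month: April (month 4)
April has 30 days


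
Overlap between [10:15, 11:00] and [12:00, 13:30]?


0 minutes

Meeting A: 615-660 (in minutes from midnight)
Meeting B: 720-810
Overlap start = max(615, 720) = 720
Overlap end = min(660, 810) = 660
Overlap = max(0, 660 - 720) = 0 min


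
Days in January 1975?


Month: January (month 1)
January has 31 days

31 days


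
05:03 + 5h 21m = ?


Start: 303 minutes from midnight
Add: 321 minutes
Total: 624 minutes
Hours: 624 ÷ 60 = 10 remainder 24

10:24


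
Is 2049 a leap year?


Rules: divisible by 4 AND (not by 100 OR by 400)
2049 ÷ 4 = 512 remainder 1 → not divisible by 4
Not divisible by 4 → not a leap year

No


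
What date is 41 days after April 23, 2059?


June 3, 2059

Start: April 23, 2059
Add 41 days
April 23 → May 1: 30 - 23 + 1 = 8 days (41 - 8 = 33 left)
May 1 → June 1: 31 - 1 + 1 = 31 days (33 - 31 = 2 left)
June 1 + 2 = June 3, 2059


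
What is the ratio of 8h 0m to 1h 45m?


Duration 1: 480 minutes
Duration 2: 105 minutes
Ratio = 480:105
GCD = 15
Simplified = 32:7
As a decimal: 32/7 ≈ 4.57

32:7 (4.57)


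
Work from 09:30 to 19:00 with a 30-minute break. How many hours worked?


Total time = (19×60+0) - (9×60+30)
= 1140 - 570 = 570 min
Minus break: 570 - 30 = 540 min
= 9h 0m

9h 0m (540 minutes)


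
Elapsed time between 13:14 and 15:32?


2h 18m

End time in minutes: 15×60 + 32 = 932
Start time in minutes: 13×60 + 14 = 794
Difference = 932 - 794 = 138 minutes
= 2 hours 18 minutes


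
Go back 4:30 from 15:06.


Start: 906 minutes from midnight
Subtract: 270 minutes
Remaining: 906 - 270 = 636
Hours: 10, Minutes: 36

10:36


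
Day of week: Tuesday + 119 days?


Tuesday

Start: Tuesday (index 1)
(1 + 119) mod 7
= 120 mod 7
= 1
Index 1 → Tuesday


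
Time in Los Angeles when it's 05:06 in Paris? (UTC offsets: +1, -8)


Time difference = UTC-8 - UTC+1 = -9 hours
New hour = (5 -9) mod 24
= -4 mod 24 = 20
Minutes unchanged → 20:06; -4 < 0 → previous day

20:06 (previous day)


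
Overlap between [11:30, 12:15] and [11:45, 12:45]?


Meeting A: 690-735 (in minutes from midnight)
Meeting B: 705-765
Overlap start = max(690, 705) = 705
Overlap end = min(735, 765) = 735
Overlap = max(0, 735 - 705) = 30 min

30 minutes


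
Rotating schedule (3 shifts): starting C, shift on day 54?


Shifts: A, B, C
Start: C (index 2)
Day 54: (2 + 54 - 1) mod 3
= 55 mod 3
= 1
Index 1 → shift B

Shift B


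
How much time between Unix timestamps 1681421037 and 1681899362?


478325 seconds (132.9 hours / 5.54 days)

Difference = 1681899362 - 1681421037 = 478325 seconds
In hours: 478325 / 3600 ≈ 132.9
In days: 478325 / 86400 ≈ 5.54


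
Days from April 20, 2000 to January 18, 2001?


From April 20, 2000 to January 18, 2001
Rest of April 2000: 30 - 20 = 10
Full months: May 31, June 30, July 31, August 31, September 30, October 31, November 30, December 31
Days into January 2001: 18
Total = 10 + 31 + 30 + 31 + 31 + 30 + 31 + 30 + 31 + 18 = 273 days

273 days


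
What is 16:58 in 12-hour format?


4:58 PM

Hour: 16
16 - 12 = 4 → PM


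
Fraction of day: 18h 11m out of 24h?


Total minutes: 18×60 + 11 = 1091
Day = 24×60 = 1440 minutes
Fraction = 1091/1440 ≈ 0.7576
As a percentage: 1091/1440 × 100 ≈ 75.76%

0.7576 (75.76%)


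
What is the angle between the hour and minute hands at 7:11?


149.5°

Hour hand = 7×30 + 11×0.5 = 215.5°
Minute hand = 11×6 = 66°
Difference = |215.5 - 66| = 149.5°


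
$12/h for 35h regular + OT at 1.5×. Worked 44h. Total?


Regular: 35h × $12 = $420.00
Overtime: 44 - 35 = 9h
OT pay: 9h × $12 × 1.5 = $162.00
Total = $420.00 + $162.00 = $582.00

$582.00


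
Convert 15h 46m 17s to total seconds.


56777 seconds

Hours: 15 × 3600 = 54000
Minutes: 46 × 60 = 2760
Seconds: 17
Total = 54000 + 2760 + 17 = 56777


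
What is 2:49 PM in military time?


Input: 2:49 PM
PM: 2 + 12 = 14

14:49


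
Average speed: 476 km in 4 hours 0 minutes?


Distance: 476 km
Time: 4 hours
Speed = 476 / 4 = 119.0 km/h

119.0 km/h


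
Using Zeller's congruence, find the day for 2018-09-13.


Thursday

Zeller's congruence:
q=13, m=9, k=18, j=20
h = (13 + ⌊13×10/5⌋ + 18 + ⌊18/4⌋ + ⌊20/4⌋ - 2×20) mod 7
= (13 + 26 + 18 + 4 + 5 - 40) mod 7
= 26 mod 7 = 5
h=5 → Thursday


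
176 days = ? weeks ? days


Weeks: 176 ÷ 7 = 25 remainder 1

25 weeks 1 days


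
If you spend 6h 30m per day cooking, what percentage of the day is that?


27.1%

Time: 390 minutes
Day: 1440 minutes
Percentage = (390/1440) × 100 ≈ 27.1%


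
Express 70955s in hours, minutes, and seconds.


19h 42m 35s

Hours: 70955 ÷ 3600 = 19 remainder 2555
Minutes: 2555 ÷ 60 = 42 remainder 35
Seconds: 35


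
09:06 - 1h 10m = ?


Start: 546 minutes from midnight
Subtract: 70 minutes
Remaining: 546 - 70 = 476
Hours: 7, Minutes: 56

07:56


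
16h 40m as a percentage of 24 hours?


0.6944 (69.44%)

Total minutes: 16×60 + 40 = 1000
Day = 24×60 = 1440 minutes
Fraction = 1000/1440 ≈ 0.6944
As a percentage: 1000/1440 × 100 ≈ 69.44%


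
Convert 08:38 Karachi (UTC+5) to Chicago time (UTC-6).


21:38 (previous day)

Time difference = UTC-6 - UTC+5 = -11 hours
New hour = (8 -11) mod 24
= -3 mod 24 = 21
Minutes unchanged → 21:38; -3 < 0 → previous day


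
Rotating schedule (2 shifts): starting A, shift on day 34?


Shifts: A, B
Start: A (index 0)
Day 34: (0 + 34 - 1) mod 2
= 33 mod 2
= 1
Index 1 → shift B

Shift B


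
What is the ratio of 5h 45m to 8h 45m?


23:35 (0.66)

Duration 1: 345 minutes
Duration 2: 525 minutes
Ratio = 345:525
GCD = 15
Simplified = 23:35
As a decimal: 23/35 ≈ 0.66


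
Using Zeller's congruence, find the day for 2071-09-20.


Zeller's congruence:
q=20, m=9, k=71, j=20
h = (20 + ⌊13×10/5⌋ + 71 + ⌊71/4⌋ + ⌊20/4⌋ - 2×20) mod 7
= (20 + 26 + 71 + 17 + 5 - 40) mod 7
= 99 mod 7 = 1
h=1 → Sunday

Sunday


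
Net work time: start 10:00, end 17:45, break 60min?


Total time = (17×60+45) - (10×60+0)
= 1065 - 600 = 465 min
Minus break: 465 - 60 = 405 min
= 6h 45m

6h 45m (405 minutes)


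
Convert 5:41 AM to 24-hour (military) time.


05:41

Input: 5:41 AM
AM hour stays: 5


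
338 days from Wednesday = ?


Friday

Start: Wednesday (index 2)
(2 + 338) mod 7
= 340 mod 7
= 4
Index 4 → Friday


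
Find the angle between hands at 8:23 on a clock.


Hour hand = 8×30 + 23×0.5 = 251.5°
Minute hand = 23×6 = 138°
Difference = |251.5 - 138| = 113.5°

113.5°


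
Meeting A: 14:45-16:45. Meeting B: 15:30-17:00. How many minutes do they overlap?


Meeting A: 885-1005 (in minutes from midnight)
Meeting B: 930-1020
Overlap start = max(885, 930) = 930
Overlap end = min(1005, 1020) = 1005
Overlap = max(0, 1005 - 930) = 75 min

75 minutes


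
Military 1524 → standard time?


3:24 PM

Hour: 15
15 - 12 = 3 → PM


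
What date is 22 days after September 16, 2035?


October 8, 2035

Start: September 16, 2035
Add 22 days
September 16 → October 1: 30 - 16 + 1 = 15 days (22 - 15 = 7 left)
October 1 + 7 = October 8, 2035


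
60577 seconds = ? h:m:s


Hours: 60577 ÷ 3600 = 16 remainder 2977
Minutes: 2977 ÷ 60 = 49 remainder 37
Seconds: 37

16h 49m 37s


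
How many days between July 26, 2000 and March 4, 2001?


From July 26, 2000 to March 4, 2001
Rest of July 2000: 31 - 26 = 5
Full months: August 31, September 30, October 31, November 30, December 31, January 31, February 2001 28
Days into March 2001: 4
Total = 5 + 31 + 30 + 31 + 30 + 31 + 31 + 28 + 4 = 221 days

221 days


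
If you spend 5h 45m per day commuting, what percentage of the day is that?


Time: 345 minutes
Day: 1440 minutes
Percentage = (345/1440) × 100 ≈ 24.0%

24.0%


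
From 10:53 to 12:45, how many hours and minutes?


End time in minutes: 12×60 + 45 = 765
Start time in minutes: 10×60 + 53 = 653
Difference = 765 - 653 = 112 minutes
= 1 hours 52 minutes

1h 52m


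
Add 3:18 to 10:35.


Start: 635 minutes from midnight
Add: 198 minutes
Total: 833 minutes
Hours: 833 ÷ 60 = 13 remainder 53

13:53


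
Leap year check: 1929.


Rules: divisible by 4 AND (not by 100 OR by 400)
1929 ÷ 4 = 482 remainder 1 → not divisible by 4
Not divisible by 4 → not a leap year

No


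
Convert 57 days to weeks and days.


8 weeks 1 days

Weeks: 57 ÷ 7 = 8 remainder 1


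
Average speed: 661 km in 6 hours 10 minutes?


Distance: 661 km
Time: 6h 10m = 370 min = 370/60 = 37/6 hours
Speed = 661 ÷ (37/6) = 661 × 6 / 37 = 3966/37 ≈ 107.2 km/h

107.2 km/h


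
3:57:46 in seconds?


14266 seconds

Hours: 3 × 3600 = 10800
Minutes: 57 × 60 = 3420
Seconds: 46
Total = 10800 + 3420 + 46 = 14266


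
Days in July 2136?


Month: July (month 7)
July has 31 days

31 days


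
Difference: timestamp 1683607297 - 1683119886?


487411 seconds (135.4 hours / 5.64 days)

Difference = 1683607297 - 1683119886 = 487411 seconds
In hours: 487411 / 3600 ≈ 135.4
In days: 487411 / 86400 ≈ 5.64


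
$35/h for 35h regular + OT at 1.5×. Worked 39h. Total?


$1435.00

Regular: 35h × $35 = $1225.00
Overtime: 39 - 35 = 4h
OT pay: 4h × $35 × 1.5 = $210.00
Total = $1225.00 + $210.00 = $1435.00


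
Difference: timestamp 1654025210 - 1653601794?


423416 seconds (117.6 hours / 4.90 days)

Difference = 1654025210 - 1653601794 = 423416 seconds
In hours: 423416 / 3600 ≈ 117.6
In days: 423416 / 86400 ≈ 4.90


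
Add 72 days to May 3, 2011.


July 14, 2011

Start: May 3, 2011
Add 72 days
May 3 → June 1: 31 - 3 + 1 = 29 days (72 - 29 = 43 left)
June 1 → July 1: 30 - 1 + 1 = 30 days (43 - 30 = 13 left)
July 1 + 13 = July 14, 2011


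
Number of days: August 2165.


31 days

Month: August (month 8)
August has 31 days


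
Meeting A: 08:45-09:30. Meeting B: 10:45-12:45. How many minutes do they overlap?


0 minutes

Meeting A: 525-570 (in minutes from midnight)
Meeting B: 645-765
Overlap start = max(525, 645) = 645
Overlap end = min(570, 765) = 570
Overlap = max(0, 570 - 645) = 0 min


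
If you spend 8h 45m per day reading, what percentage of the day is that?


Time: 525 minutes
Day: 1440 minutes
Percentage = (525/1440) × 100 ≈ 36.5%

36.5%


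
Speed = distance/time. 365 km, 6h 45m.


Distance: 365 km
Time: 6h 45m = 405 min = 405/60 = 27/4 hours
Speed = 365 ÷ (27/4) = 365 × 4 / 27 = 1460/27 ≈ 54.1 km/h

54.1 km/h


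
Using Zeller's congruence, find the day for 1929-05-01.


Zeller's congruence:
q=1, m=5, k=29, j=19
h = (1 + ⌊13×6/5⌋ + 29 + ⌊29/4⌋ + ⌊19/4⌋ - 2×19) mod 7
= (1 + 15 + 29 + 7 + 4 - 38) mod 7
= 18 mod 7 = 4
h=4 → Wednesday

Wednesday


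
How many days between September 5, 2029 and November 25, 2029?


From September 5, 2029 to November 25, 2029
Rest of September 2029: 30 - 5 = 25
Full months: October 31
Days into November 2029: 25
Total = 25 + 31 + 25 = 81 days

81 days


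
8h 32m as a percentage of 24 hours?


0.3556 (35.56%)

Total minutes: 8×60 + 32 = 512
Day = 24×60 = 1440 minutes
Fraction = 512/1440 ≈ 0.3556
As a percentage: 512/1440 × 100 ≈ 35.56%


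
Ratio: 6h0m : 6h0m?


Duration 1: 360 minutes
Duration 2: 360 minutes
Ratio = 360:360
GCD = 360
Simplified = 1:1
As a decimal: 1/1 = 1.00

1:1 (1.00)


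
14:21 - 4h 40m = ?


09:41

Start: 861 minutes from midnight
Subtract: 280 minutes
Remaining: 861 - 280 = 581
Hours: 9, Minutes: 41


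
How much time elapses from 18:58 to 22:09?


3h 11m

End time in minutes: 22×60 + 9 = 1329
Start time in minutes: 18×60 + 58 = 1138
Difference = 1329 - 1138 = 191 minutes
= 3 hours 11 minutes


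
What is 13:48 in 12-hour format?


Hour: 13
13 - 12 = 1 → PM

1:48 PM


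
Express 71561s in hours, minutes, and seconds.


Hours: 71561 ÷ 3600 = 19 remainder 3161
Minutes: 3161 ÷ 60 = 52 remainder 41
Seconds: 41

19h 52m 41s


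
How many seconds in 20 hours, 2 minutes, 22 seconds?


72142 seconds

Hours: 20 × 3600 = 72000
Minutes: 2 × 60 = 120
Seconds: 22
Total = 72000 + 120 + 22 = 72142


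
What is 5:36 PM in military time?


Input: 5:36 PM
PM: 5 + 12 = 17

17:36


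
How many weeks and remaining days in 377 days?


53 weeks 6 days

Weeks: 377 ÷ 7 = 53 remainder 6


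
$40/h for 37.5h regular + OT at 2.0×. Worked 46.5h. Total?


$2220.00

Regular: 37.5h × $40 = $1500.00
Overtime: 46.5 - 37.5 = 9.0h
OT pay: 9.0h × $40 × 2.0 = $720.00
Total = $1500.00 + $720.00 = $2220.00


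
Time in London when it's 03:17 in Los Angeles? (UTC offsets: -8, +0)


11:17

Time difference = UTC+0 - UTC-8 = +8 hours
New hour = (3 + 8) mod 24
= 11 mod 24 = 11
Minutes unchanged → 11:17


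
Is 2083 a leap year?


No

Rules: divisible by 4 AND (not by 100 OR by 400)
2083 ÷ 4 = 520 remainder 3 → not divisible by 4
Not divisible by 4 → not a leap year


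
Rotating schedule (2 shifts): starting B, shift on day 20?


Shift A

Shifts: A, B
Start: B (index 1)
Day 20: (1 + 20 - 1) mod 2
= 20 mod 2
= 0
Index 0 → shift A
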